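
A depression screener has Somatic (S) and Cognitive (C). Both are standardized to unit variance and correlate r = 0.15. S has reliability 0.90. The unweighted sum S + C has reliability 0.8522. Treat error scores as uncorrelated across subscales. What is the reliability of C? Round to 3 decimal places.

Var(S+C) = 2 + 2·0.15 = 2.300.
True-score variance = ρ_S + ρ_C + 2·0.15, so 0.8522 = (0.90 + ρ_C + 0.30) / 2.300.
ρ_C = 0.8522·2.300 − 0.90 − 0.30 = 0.760.

0.760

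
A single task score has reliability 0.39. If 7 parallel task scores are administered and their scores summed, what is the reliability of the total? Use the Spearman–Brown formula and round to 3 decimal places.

0.817

ρ_k = kρ / (1 + (k−1)ρ) = 7·0.39 / (1 + 6·0.39) = 2.730 / 3.340 = 0.817.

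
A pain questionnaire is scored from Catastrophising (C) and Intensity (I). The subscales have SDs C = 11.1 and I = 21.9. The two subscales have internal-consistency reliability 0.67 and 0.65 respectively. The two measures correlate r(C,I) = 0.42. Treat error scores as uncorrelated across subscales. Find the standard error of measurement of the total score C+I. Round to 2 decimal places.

Var(total) = 602.82 + 204.196 = 807.016.
True-score variance = 394.297 + 204.196 = 598.493, so reliability = 0.7416.
Error variance = 807.016 − 598.493 = 208.523; SEM = √208.523 = 14.44.

14.44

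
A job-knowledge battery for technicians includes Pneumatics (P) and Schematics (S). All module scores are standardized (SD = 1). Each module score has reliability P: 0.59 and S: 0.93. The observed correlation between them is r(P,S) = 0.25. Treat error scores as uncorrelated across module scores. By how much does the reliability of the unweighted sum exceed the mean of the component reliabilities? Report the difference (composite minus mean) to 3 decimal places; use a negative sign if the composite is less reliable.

Var(sum) = 2 + 0.5 = 2.5; true-score variance = 1.52 + 0.5 = 2.02; composite reliability = 0.8080.
Mean component reliability = 0.7600.
Difference = 0.8080 − 0.7600 = 0.048.

0.048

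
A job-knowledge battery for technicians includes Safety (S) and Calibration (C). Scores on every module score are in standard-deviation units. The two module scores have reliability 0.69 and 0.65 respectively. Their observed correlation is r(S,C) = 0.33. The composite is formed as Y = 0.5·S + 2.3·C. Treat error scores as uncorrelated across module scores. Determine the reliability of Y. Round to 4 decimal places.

0.6938

Var(Y) = 0.5² + 2.3² + 2·[1.15·0.33] = 5.54 + 0.759 = 6.299.
Under uncorrelated errors the observed covariances equal the true-score covariances, so only the own-variance terms attenuate.
True-score variance = [0.5²·0.69 + 2.3²·0.65] + 0.759 = 3.611 + 0.759 = 4.37.
Reliability = 4.37 / 6.299 = 0.6938.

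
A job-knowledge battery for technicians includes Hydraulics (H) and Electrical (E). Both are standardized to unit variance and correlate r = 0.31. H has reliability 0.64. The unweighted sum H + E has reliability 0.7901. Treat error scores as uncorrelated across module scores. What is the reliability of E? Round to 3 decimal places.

0.810

Var(H+E) = 2 + 2·0.31 = 2.620.
True-score variance = ρ_H + ρ_E + 2·0.31, so 0.7901 = (0.64 + ρ_E + 0.62) / 2.620.
ρ_E = 0.7901·2.620 − 0.64 − 0.62 = 0.810.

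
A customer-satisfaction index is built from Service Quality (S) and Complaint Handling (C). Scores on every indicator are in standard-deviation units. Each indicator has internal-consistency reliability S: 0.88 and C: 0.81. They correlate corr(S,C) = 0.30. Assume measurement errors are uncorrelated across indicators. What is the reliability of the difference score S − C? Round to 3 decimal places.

Var(S−C) = 1 + 1 − 2·0.30 = 2 − 0.6 = 1.4.
Under uncorrelated errors the observed covariances equal the true-score covariances, so only the own-variance terms attenuate.
True-score variance = [0.88 + 0.81] − 0.6 = 1.69 − 0.6 = 1.09.
Reliability = 1.09 / 1.4 = 0.779.

0.779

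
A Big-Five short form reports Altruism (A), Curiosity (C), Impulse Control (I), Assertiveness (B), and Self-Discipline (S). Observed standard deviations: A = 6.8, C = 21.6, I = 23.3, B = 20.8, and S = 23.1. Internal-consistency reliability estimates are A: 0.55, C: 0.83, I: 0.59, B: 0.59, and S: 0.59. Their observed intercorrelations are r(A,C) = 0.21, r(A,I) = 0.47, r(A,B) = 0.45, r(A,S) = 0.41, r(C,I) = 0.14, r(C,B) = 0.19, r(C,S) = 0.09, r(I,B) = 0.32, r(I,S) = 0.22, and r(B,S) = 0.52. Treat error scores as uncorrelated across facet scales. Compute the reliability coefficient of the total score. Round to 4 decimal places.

0.8174

Var(A+C+I+B+S) = 6.8² + 21.6² + 23.3² + 20.8² + 23.1² + 2·[6.8·21.6·0.21 + 6.8·23.3·0.47 + 6.8·20.8·0.45 + 6.8·23.1·0.41 + 21.6·23.3·0.14 + 21.6·20.8·0.19 + 21.6·23.1·0.09 + 23.3·20.8·0.32 + 23.3·23.1·0.22 + 20.8·23.1·0.52] = 2021.94 + 1914.87 = 3936.81.
With uncorrelated errors the cross-covariances are all true-score covariance, so they carry over unchanged; only the diagonal terms shrink to ρᵢσᵢ².
True-score variance = [6.8²·0.55 + 21.6²·0.83 + 23.3²·0.59 + 20.8²·0.59 + 23.1²·0.59] + 1914.87 = 1303.07 + 1914.87 = 3217.94.
Reliability = 3217.94 / 3936.81 = 0.8174.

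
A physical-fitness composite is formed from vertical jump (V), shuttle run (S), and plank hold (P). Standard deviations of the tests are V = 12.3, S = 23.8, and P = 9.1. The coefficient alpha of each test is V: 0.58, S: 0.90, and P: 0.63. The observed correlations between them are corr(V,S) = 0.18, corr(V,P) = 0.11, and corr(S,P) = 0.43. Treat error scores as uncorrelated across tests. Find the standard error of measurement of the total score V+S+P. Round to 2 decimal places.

12.28

Var(total) = 800.54 + 316.27 = 1116.81.
True-score variance = 649.715 + 316.27 = 965.984, so reliability = 0.8649.
Error variance = 1116.81 − 965.984 = 150.825; SEM = √150.825 = 12.28.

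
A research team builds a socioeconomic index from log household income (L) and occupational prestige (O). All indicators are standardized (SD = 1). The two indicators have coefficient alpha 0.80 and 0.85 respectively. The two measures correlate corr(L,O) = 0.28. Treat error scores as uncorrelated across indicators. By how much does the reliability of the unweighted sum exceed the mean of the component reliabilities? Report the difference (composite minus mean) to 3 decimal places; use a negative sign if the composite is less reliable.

Var(sum) = 2 + 0.56 = 2.56; true-score variance = 1.65 + 0.56 = 2.21; composite reliability = 0.8633.
Mean component reliability = 0.8250.
Difference = 0.8633 − 0.8250 = 0.038.

0.038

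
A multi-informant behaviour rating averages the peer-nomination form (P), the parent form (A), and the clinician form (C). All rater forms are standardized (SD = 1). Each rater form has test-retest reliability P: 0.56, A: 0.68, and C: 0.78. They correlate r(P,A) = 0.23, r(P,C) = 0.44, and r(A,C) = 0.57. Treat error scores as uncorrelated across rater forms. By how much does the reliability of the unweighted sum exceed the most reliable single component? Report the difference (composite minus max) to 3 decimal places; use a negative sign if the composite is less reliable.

Var(sum) = 3 + 2.48 = 5.48; true-score variance = 2.02 + 2.48 = 4.5; composite reliability = 0.8212.
Max component reliability = 0.7800.
Difference = 0.8212 − 0.7800 = 0.041.

0.041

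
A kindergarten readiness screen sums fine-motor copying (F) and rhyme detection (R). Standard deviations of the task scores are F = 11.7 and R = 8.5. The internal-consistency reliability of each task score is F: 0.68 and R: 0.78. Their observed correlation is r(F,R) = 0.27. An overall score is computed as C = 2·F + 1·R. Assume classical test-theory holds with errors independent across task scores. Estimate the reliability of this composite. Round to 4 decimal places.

Var(C) = 2²·11.7² + 8.5² + 2·[2·11.7·8.5·0.27] = 619.81 + 107.406 = 727.216.
Under uncorrelated errors the observed covariances equal the true-score covariances, so only the own-variance terms attenuate.
True-score variance = [2²·11.7²·0.68 + 8.5²·0.78] + 107.406 = 428.696 + 107.406 = 536.102.
Reliability = 536.102 / 727.216 = 0.7372.

0.7372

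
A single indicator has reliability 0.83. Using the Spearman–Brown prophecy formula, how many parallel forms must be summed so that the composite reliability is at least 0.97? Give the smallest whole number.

7

k ≥ ρ*(1−ρ₁)/(ρ₁(1−ρ*)) = 0.97·0.17 / (0.83·0.03) = 6.622.
Smallest integer k = 7.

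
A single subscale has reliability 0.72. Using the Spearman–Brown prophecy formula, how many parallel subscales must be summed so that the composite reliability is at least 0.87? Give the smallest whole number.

3

k ≥ ρ*(1−ρ₁)/(ρ₁(1−ρ*)) = 0.87·0.28 / (0.72·0.13) = 2.603.
Smallest integer k = 3.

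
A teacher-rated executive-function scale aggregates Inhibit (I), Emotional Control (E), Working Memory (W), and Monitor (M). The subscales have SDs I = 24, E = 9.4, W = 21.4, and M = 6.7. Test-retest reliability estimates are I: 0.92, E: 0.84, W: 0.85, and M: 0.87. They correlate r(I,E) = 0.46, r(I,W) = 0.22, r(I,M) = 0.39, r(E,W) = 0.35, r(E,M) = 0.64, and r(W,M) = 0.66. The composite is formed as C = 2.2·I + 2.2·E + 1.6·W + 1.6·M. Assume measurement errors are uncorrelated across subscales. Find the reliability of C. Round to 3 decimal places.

0.940

Var(C) = 2.2²·24² + 2.2²·9.4² + 1.6²·21.4² + 1.6²·6.7² + 2·[4.84·24·9.4·0.46 + 3.52·24·21.4·0.22 + 3.52·24·6.7·0.39 + 3.52·9.4·21.4·0.35 + 3.52·9.4·6.7·0.64 + 2.56·21.4·6.7·0.66] = 4502.8 + 3505.44 = 8008.24.
Because errors are independent across components, Cov(Tᵢ,Tⱼ) = Cov(Xᵢ,Xⱼ); the off-diagonal part of the true-score variance is the same as above.
True-score variance = [2.2²·24²·0.92 + 2.2²·9.4²·0.84 + 1.6²·21.4²·0.85 + 1.6²·6.7²·0.87] + 3505.44 = 4020.55 + 3505.44 = 7525.99.
Reliability = 7525.99 / 8008.24 = 0.940.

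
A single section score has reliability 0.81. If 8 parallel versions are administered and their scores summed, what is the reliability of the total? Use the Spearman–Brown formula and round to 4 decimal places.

ρ_k = kρ / (1 + (k−1)ρ) = 8·0.81 / (1 + 7·0.81) = 6.480 / 6.670 = 0.9715.

0.9715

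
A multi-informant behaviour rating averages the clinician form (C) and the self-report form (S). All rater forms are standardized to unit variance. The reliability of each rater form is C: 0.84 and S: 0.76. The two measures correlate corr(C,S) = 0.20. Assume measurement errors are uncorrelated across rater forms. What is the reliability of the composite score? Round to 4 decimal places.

0.8333

Var(C+S) = 2 + 2·[0.20] = 2 + 0.4 = 2.4.
With uncorrelated errors the cross-covariances are all true-score covariance, so they carry over unchanged; only the diagonal terms shrink to ρᵢσᵢ².
True-score variance = [0.84 + 0.76] + 0.4 = 1.6 + 0.4 = 2.
Reliability = 2 / 2.4 = 0.8333.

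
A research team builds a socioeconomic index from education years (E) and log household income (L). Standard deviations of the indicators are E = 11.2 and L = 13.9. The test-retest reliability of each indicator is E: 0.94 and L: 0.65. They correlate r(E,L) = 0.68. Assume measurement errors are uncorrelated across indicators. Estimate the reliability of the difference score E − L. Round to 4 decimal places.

0.2972

Var(E−L) = 11.2² + 13.9² − 2·11.2·13.9·0.68 = 318.65 − 211.725 = 106.925.
Under uncorrelated errors the observed covariances equal the true-score covariances, so only the own-variance terms attenuate.
True-score variance = [11.2²·0.94 + 13.9²·0.65] − 211.725 = 243.5 − 211.725 = 31.7753.
Reliability = 31.7753 / 106.925 = 0.2972.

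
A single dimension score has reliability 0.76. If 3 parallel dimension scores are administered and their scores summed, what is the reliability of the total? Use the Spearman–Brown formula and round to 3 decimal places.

0.905

ρ_k = kρ / (1 + (k−1)ρ) = 3·0.76 / (1 + 2·0.76) = 2.280 / 2.520 = 0.905.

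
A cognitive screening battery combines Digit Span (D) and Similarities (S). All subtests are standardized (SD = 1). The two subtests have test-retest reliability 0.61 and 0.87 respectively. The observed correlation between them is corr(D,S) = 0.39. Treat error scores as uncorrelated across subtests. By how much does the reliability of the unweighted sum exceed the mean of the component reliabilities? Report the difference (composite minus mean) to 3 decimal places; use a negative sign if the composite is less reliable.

Var(sum) = 2 + 0.78 = 2.78; true-score variance = 1.48 + 0.78 = 2.26; composite reliability = 0.8129.
Mean component reliability = 0.7400.
Difference = 0.8129 − 0.7400 = 0.073.

0.073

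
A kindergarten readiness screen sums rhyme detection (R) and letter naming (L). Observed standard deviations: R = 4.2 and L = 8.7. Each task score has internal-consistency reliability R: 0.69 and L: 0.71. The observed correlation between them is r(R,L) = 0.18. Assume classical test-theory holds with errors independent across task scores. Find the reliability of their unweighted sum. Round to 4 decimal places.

Var(R+L) = 4.2² + 8.7² + 2·[4.2·8.7·0.18] = 93.33 + 13.1544 = 106.484.
With uncorrelated errors the cross-covariances are all true-score covariance, so they carry over unchanged; only the diagonal terms shrink to ρᵢσᵢ².
True-score variance = [4.2²·0.69 + 8.7²·0.71] + 13.1544 = 65.9115 + 13.1544 = 79.0659.
Reliability = 79.0659 / 106.484 = 0.7425.

0.7425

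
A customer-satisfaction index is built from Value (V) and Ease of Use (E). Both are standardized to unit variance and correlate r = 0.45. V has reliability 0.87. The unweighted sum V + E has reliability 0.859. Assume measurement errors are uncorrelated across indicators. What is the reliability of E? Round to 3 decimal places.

0.721

Var(V+E) = 2 + 2·0.45 = 2.900.
True-score variance = ρ_V + ρ_E + 2·0.45, so 0.859 = (0.87 + ρ_E + 0.90) / 2.900.
ρ_E = 0.859·2.900 − 0.87 − 0.90 = 0.721.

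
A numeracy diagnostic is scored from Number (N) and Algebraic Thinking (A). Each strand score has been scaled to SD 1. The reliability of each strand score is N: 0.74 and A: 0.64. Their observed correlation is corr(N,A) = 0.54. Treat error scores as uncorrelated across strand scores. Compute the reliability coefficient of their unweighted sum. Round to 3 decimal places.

Var(N+A) = 2 + 2·[0.54] = 2 + 1.08 = 3.08.
Because errors are independent across components, Cov(Tᵢ,Tⱼ) = Cov(Xᵢ,Xⱼ); the off-diagonal part of the true-score variance is the same as above.
True-score variance = [0.74 + 0.64] + 1.08 = 1.38 + 1.08 = 2.46.
Reliability = 2.46 / 3.08 = 0.799.

0.799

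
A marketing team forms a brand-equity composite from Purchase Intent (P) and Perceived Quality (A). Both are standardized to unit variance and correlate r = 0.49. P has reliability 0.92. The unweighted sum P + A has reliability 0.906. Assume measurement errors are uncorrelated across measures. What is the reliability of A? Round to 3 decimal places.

Var(P+A) = 2 + 2·0.49 = 2.980.
True-score variance = ρ_P + ρ_A + 2·0.49, so 0.906 = (0.92 + ρ_A + 0.98) / 2.980.
ρ_A = 0.906·2.980 − 0.92 − 0.98 = 0.800.

0.800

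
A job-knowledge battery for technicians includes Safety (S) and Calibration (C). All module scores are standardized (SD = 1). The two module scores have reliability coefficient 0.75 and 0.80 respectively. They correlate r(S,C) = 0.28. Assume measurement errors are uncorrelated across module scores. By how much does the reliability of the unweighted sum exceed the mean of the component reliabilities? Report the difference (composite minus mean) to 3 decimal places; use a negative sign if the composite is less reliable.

Var(sum) = 2 + 0.56 = 2.56; true-score variance = 1.55 + 0.56 = 2.11; composite reliability = 0.8242.
Mean component reliability = 0.7750.
Difference = 0.8242 − 0.7750 = 0.049.

0.049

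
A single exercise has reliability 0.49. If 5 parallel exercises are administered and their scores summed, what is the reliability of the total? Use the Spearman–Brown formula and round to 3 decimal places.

0.828

ρ_k = kρ / (1 + (k−1)ρ) = 5·0.49 / (1 + 4·0.49) = 2.450 / 2.960 = 0.828.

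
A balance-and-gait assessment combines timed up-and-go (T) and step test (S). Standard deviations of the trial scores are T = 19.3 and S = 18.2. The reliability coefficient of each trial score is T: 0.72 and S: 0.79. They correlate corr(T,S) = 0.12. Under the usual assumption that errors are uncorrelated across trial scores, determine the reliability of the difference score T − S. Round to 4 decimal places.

Var(T−S) = 19.3² + 18.2² − 2·19.3·18.2·0.12 = 703.73 − 84.3024 = 619.428.
Because errors are independent across components, Cov(Tᵢ,Tⱼ) = Cov(Xᵢ,Xⱼ); the off-diagonal part of the true-score variance is the same as above.
True-score variance = [19.3²·0.72 + 18.2²·0.79] − 84.3024 = 529.872 − 84.3024 = 445.57.
Reliability = 445.57 / 619.428 = 0.7193.

0.7193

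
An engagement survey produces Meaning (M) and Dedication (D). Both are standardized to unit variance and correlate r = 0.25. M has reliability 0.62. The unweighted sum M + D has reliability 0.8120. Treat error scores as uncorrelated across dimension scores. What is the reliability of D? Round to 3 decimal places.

Var(M+D) = 2 + 2·0.25 = 2.500.
True-score variance = ρ_M + ρ_D + 2·0.25, so 0.8120 = (0.62 + ρ_D + 0.50) / 2.500.
ρ_D = 0.8120·2.500 − 0.62 − 0.50 = 0.910.

0.910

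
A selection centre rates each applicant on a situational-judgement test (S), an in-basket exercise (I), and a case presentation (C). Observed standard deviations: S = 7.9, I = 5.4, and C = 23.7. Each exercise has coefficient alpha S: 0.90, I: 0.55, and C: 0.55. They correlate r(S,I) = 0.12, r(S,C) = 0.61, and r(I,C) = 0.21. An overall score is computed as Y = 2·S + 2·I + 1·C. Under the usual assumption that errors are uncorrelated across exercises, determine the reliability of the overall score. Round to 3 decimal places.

0.785

Var(Y) = 2²·7.9² + 2²·5.4² + 23.7² + 2·[4·7.9·5.4·0.12 + 2·7.9·23.7·0.61 + 2·5.4·23.7·0.21] = 927.97 + 605.298 = 1533.27.
Under uncorrelated errors the observed covariances equal the true-score covariances, so only the own-variance terms attenuate.
True-score variance = [2²·7.9²·0.90 + 2²·5.4²·0.55 + 23.7²·0.55] + 605.298 = 597.758 + 605.298 = 1203.06.
Reliability = 1203.06 / 1533.27 = 0.785.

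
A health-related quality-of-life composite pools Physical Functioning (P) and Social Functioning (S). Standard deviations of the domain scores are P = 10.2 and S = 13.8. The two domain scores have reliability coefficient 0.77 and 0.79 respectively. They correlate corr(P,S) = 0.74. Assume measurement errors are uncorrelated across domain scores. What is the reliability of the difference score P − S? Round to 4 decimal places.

0.2581

Var(P−S) = 10.2² + 13.8² − 2·10.2·13.8·0.74 = 294.48 − 208.325 = 86.1552.
Because errors are independent across components, Cov(Tᵢ,Tⱼ) = Cov(Xᵢ,Xⱼ); the off-diagonal part of the true-score variance is the same as above.
True-score variance = [10.2²·0.77 + 13.8²·0.79] − 208.325 = 230.558 − 208.325 = 22.2336.
Reliability = 22.2336 / 86.1552 = 0.2581.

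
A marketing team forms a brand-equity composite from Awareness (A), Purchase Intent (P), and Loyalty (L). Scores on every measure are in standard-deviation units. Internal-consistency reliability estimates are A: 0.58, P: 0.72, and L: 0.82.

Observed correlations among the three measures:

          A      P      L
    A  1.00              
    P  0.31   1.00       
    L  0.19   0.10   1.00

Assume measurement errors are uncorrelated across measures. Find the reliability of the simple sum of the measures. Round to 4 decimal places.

0.7905

Var(A+P+L) = 3 + 2·[0.31 + 0.19 + 0.10] = 3 + 1.2 = 4.2.
Under uncorrelated errors the observed covariances equal the true-score covariances, so only the own-variance terms attenuate.
True-score variance = [0.58 + 0.72 + 0.82] + 1.2 = 2.12 + 1.2 = 3.32.
Reliability = 3.32 / 4.2 = 0.7905.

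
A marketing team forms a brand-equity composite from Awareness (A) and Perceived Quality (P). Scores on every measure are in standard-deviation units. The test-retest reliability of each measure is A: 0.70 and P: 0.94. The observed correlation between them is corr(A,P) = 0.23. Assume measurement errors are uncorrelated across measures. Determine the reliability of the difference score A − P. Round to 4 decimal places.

Var(A−P) = 1 + 1 − 2·0.23 = 2 − 0.46 = 1.54.
Under uncorrelated errors the observed covariances equal the true-score covariances, so only the own-variance terms attenuate.
True-score variance = [0.70 + 0.94] − 0.46 = 1.64 − 0.46 = 1.18.
Reliability = 1.18 / 1.54 = 0.7662.

0.7662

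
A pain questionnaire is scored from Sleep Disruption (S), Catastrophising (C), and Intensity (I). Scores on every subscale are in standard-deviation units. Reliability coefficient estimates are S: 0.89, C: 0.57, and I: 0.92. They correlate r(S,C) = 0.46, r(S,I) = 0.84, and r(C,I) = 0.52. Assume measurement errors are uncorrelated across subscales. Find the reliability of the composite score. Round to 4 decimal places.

0.9066

Var(S+C+I) = 3 + 2·[0.46 + 0.84 + 0.52] = 3 + 3.64 = 6.64.
Under uncorrelated errors the observed covariances equal the true-score covariances, so only the own-variance terms attenuate.
True-score variance = [0.89 + 0.57 + 0.92] + 3.64 = 2.38 + 3.64 = 6.02.
Reliability = 6.02 / 6.64 = 0.9066.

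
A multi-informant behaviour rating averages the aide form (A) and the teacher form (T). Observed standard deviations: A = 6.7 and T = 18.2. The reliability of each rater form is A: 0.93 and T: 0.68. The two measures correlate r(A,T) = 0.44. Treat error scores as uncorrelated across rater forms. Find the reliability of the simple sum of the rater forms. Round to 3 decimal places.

Var(A+T) = 6.7² + 18.2² + 2·[6.7·18.2·0.44] = 376.13 + 107.307 = 483.437.
Under uncorrelated errors the observed covariances equal the true-score covariances, so only the own-variance terms attenuate.
True-score variance = [6.7²·0.93 + 18.2²·0.68] + 107.307 = 266.991 + 107.307 = 374.298.
Reliability = 374.298 / 483.437 = 0.774.

0.774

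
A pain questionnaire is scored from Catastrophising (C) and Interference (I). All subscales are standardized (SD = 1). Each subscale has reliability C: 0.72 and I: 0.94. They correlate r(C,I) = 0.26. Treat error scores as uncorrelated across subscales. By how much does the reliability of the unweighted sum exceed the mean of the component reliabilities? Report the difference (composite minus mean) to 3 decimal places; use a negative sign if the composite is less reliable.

0.035

Var(sum) = 2 + 0.52 = 2.52; true-score variance = 1.66 + 0.52 = 2.18; composite reliability = 0.8651.
Mean component reliability = 0.8300.
Difference = 0.8651 − 0.8300 = 0.035.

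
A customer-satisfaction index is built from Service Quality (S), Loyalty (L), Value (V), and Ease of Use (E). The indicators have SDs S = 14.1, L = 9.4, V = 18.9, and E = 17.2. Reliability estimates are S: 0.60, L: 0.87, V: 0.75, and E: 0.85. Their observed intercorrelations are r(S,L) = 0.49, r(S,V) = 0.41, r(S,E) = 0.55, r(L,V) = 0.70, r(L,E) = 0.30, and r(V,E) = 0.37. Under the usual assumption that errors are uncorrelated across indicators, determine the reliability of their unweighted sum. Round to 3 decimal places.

0.895

Var(S+L+V+E) = 14.1² + 9.4² + 18.9² + 17.2² + 2·[14.1·9.4·0.49 + 14.1·18.9·0.41 + 14.1·17.2·0.55 + 9.4·18.9·0.70 + 9.4·17.2·0.30 + 18.9·17.2·0.37] = 940.22 + 1201.47 = 2141.69.
Under uncorrelated errors the observed covariances equal the true-score covariances, so only the own-variance terms attenuate.
True-score variance = [14.1²·0.60 + 9.4²·0.87 + 18.9²·0.75 + 17.2²·0.85] + 1201.47 = 715.531 + 1201.47 = 1917.
Reliability = 1917 / 2141.69 = 0.895.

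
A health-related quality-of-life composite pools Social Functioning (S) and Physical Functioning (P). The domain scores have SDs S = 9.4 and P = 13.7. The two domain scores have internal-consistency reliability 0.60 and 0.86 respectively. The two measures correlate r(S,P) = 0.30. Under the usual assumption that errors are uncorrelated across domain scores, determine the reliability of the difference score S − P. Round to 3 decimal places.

Var(S−P) = 9.4² + 13.7² − 2·9.4·13.7·0.30 = 276.05 − 77.268 = 198.782.
Under uncorrelated errors the observed covariances equal the true-score covariances, so only the own-variance terms attenuate.
True-score variance = [9.4²·0.60 + 13.7²·0.86] − 77.268 = 214.429 − 77.268 = 137.161.
Reliability = 137.161 / 198.782 = 0.690.

0.690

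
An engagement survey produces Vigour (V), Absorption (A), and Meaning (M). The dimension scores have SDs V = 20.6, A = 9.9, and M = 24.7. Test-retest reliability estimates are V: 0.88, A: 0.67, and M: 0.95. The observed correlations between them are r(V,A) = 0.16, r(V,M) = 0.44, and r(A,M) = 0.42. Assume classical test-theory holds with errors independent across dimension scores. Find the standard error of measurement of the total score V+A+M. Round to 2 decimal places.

10.67

Var(total) = 1132.46 + 718.428 = 1850.89.
True-score variance = 1018.69 + 718.428 = 1737.12, so reliability = 0.9385.
Error variance = 1850.89 − 1737.12 = 113.771; SEM = √113.771 = 10.67.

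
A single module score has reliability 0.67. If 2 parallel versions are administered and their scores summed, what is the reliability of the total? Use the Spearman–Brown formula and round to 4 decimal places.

ρ_k = kρ / (1 + (k−1)ρ) = 2·0.67 / (1 + 1·0.67) = 1.340 / 1.670 = 0.8024.

0.8024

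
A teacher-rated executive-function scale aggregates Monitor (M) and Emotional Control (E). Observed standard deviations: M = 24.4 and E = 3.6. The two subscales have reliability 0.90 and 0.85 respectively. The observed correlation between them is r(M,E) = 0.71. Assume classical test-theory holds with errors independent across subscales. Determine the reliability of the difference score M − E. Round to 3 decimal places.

0.873

Var(M−E) = 24.4² + 3.6² − 2·24.4·3.6·0.71 = 608.32 − 124.733 = 483.587.
Under uncorrelated errors the observed covariances equal the true-score covariances, so only the own-variance terms attenuate.
True-score variance = [24.4²·0.90 + 3.6²·0.85] − 124.733 = 546.84 − 124.733 = 422.107.
Reliability = 422.107 / 483.587 = 0.873.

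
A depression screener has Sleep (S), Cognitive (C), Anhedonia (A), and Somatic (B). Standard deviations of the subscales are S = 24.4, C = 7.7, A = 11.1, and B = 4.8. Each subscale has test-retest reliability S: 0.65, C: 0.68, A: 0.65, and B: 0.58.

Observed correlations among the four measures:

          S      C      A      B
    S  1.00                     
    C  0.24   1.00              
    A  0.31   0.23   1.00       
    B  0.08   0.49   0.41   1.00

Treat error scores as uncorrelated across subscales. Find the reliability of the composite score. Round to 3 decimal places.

0.766

Var(S+C+A+B) = 24.4² + 7.7² + 11.1² + 4.8² + 2·[24.4·7.7·0.24 + 24.4·11.1·0.31 + 24.4·4.8·0.08 + 7.7·11.1·0.23 + 7.7·4.8·0.49 + 11.1·4.8·0.41] = 800.9 + 396.069 = 1196.97.
With uncorrelated errors the cross-covariances are all true-score covariance, so they carry over unchanged; only the diagonal terms shrink to ρᵢσᵢ².
True-score variance = [24.4²·0.65 + 7.7²·0.68 + 11.1²·0.65 + 4.8²·0.58] + 396.069 = 520.751 + 396.069 = 916.82.
Reliability = 916.82 / 1196.97 = 0.766.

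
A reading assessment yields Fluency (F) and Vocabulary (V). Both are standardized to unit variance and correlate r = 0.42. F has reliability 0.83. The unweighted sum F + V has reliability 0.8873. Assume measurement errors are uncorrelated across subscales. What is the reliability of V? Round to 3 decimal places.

0.850

Var(F+V) = 2 + 2·0.42 = 2.840.
True-score variance = ρ_F + ρ_V + 2·0.42, so 0.8873 = (0.83 + ρ_V + 0.84) / 2.840.
ρ_V = 0.8873·2.840 − 0.83 − 0.84 = 0.850.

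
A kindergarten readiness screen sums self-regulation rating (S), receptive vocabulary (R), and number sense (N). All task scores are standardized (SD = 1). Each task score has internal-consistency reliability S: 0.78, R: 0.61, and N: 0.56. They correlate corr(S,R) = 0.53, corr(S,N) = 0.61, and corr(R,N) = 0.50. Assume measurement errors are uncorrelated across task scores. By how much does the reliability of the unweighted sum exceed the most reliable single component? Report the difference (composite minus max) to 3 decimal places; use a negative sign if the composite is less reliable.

Var(sum) = 3 + 3.28 = 6.28; true-score variance = 1.95 + 3.28 = 5.23; composite reliability = 0.8328.
Max component reliability = 0.7800.
Difference = 0.8328 − 0.7800 = 0.053.

0.053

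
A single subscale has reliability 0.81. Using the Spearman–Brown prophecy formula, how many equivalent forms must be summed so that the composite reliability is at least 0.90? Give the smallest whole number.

k ≥ ρ*(1−ρ₁)/(ρ₁(1−ρ*)) = 0.90·0.19 / (0.81·0.10) = 2.111.
Smallest integer k = 3.

3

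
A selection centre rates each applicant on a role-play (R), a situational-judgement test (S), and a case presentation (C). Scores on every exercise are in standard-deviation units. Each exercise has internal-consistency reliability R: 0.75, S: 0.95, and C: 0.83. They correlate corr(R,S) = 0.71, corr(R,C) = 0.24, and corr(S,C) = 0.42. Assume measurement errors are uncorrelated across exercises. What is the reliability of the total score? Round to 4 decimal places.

0.9181

Var(R+S+C) = 3 + 2·[0.71 + 0.24 + 0.42] = 3 + 2.74 = 5.74.
Under uncorrelated errors the observed covariances equal the true-score covariances, so only the own-variance terms attenuate.
True-score variance = [0.75 + 0.95 + 0.83] + 2.74 = 2.53 + 2.74 = 5.27.
Reliability = 5.27 / 5.74 = 0.9181.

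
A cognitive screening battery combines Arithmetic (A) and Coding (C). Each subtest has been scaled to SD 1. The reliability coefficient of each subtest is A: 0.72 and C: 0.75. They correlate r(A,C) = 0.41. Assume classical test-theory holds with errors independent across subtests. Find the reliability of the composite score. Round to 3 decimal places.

Var(A+C) = 2 + 2·[0.41] = 2 + 0.82 = 2.82.
Because errors are independent across components, Cov(Tᵢ,Tⱼ) = Cov(Xᵢ,Xⱼ); the off-diagonal part of the true-score variance is the same as above.
True-score variance = [0.72 + 0.75] + 0.82 = 1.47 + 0.82 = 2.29.
Reliability = 2.29 / 2.82 = 0.812.

0.812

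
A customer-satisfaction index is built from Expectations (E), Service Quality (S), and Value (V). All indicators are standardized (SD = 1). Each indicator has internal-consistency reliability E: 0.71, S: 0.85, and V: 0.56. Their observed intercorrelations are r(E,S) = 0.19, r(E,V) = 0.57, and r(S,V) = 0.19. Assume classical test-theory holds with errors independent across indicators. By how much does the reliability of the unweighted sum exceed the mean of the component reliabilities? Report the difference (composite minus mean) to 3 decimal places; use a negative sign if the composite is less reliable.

Var(sum) = 3 + 1.9 = 4.9; true-score variance = 2.12 + 1.9 = 4.02; composite reliability = 0.8204.
Mean component reliability = 0.7067.
Difference = 0.8204 − 0.7067 = 0.114.

0.114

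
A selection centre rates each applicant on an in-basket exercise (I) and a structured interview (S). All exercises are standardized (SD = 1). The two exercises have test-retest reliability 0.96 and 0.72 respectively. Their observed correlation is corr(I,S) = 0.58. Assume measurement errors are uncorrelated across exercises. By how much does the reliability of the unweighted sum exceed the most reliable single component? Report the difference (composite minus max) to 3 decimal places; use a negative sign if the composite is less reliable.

Var(sum) = 2 + 1.16 = 3.16; true-score variance = 1.68 + 1.16 = 2.84; composite reliability = 0.8987.
Max component reliability = 0.9600.
Difference = 0.8987 − 0.9600 = -0.061.

-0.061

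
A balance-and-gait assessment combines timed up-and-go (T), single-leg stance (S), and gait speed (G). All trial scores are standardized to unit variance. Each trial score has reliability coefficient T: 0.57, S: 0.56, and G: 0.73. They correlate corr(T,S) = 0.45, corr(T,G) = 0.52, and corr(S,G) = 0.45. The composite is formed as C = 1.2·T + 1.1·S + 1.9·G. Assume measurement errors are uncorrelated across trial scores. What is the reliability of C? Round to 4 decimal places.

0.8183

Var(C) = 1.2² + 1.1² + 1.9² + 2·[1.32·0.45 + 2.28·0.52 + 2.09·0.45] = 6.26 + 5.4402 = 11.7002.
With uncorrelated errors the cross-covariances are all true-score covariance, so they carry over unchanged; only the diagonal terms shrink to ρᵢσᵢ².
True-score variance = [1.2²·0.57 + 1.1²·0.56 + 1.9²·0.73] + 5.4402 = 4.1337 + 5.4402 = 9.5739.
Reliability = 9.5739 / 11.7002 = 0.8183.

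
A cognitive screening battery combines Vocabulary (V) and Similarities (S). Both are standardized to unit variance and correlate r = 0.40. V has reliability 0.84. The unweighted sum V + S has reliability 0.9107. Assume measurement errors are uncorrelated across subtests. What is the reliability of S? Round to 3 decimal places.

Var(V+S) = 2 + 2·0.40 = 2.800.
True-score variance = ρ_V + ρ_S + 2·0.40, so 0.9107 = (0.84 + ρ_S + 0.80) / 2.800.
ρ_S = 0.9107·2.800 − 0.84 − 0.80 = 0.910.

0.910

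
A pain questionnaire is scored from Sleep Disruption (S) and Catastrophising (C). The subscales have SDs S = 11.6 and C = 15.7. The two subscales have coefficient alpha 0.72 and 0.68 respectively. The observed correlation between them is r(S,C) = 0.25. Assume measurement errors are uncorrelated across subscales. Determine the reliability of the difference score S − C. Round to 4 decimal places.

Var(S−C) = 11.6² + 15.7² − 2·11.6·15.7·0.25 = 381.05 − 91.06 = 289.99.
With uncorrelated errors the cross-covariances are all true-score covariance, so they carry over unchanged; only the diagonal terms shrink to ρᵢσᵢ².
True-score variance = [11.6²·0.72 + 15.7²·0.68] − 91.06 = 264.496 − 91.06 = 173.436.
Reliability = 173.436 / 289.99 = 0.5981.

0.5981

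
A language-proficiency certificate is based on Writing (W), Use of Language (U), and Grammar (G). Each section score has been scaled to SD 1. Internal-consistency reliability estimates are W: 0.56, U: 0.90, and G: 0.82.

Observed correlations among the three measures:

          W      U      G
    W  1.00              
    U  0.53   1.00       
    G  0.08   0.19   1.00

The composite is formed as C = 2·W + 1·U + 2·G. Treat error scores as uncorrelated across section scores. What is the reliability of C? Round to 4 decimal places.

Var(C) = 2² + 1 + 2² + 2·[2·0.53 + 4·0.08 + 2·0.19] = 9 + 3.52 = 12.52.
Because errors are independent across components, Cov(Tᵢ,Tⱼ) = Cov(Xᵢ,Xⱼ); the off-diagonal part of the true-score variance is the same as above.
True-score variance = [2²·0.56 + 0.90 + 2²·0.82] + 3.52 = 6.42 + 3.52 = 9.94.
Reliability = 9.94 / 12.52 = 0.7939.

0.7939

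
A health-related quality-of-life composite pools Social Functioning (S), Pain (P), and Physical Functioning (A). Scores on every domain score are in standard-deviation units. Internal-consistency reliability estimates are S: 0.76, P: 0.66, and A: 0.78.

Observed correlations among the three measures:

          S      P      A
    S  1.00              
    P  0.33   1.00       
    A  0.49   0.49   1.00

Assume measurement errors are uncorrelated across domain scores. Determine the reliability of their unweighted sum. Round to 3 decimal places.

Var(S+P+A) = 3 + 2·[0.33 + 0.49 + 0.49] = 3 + 2.62 = 5.62.
Because errors are independent across components, Cov(Tᵢ,Tⱼ) = Cov(Xᵢ,Xⱼ); the off-diagonal part of the true-score variance is the same as above.
True-score variance = [0.76 + 0.66 + 0.78] + 2.62 = 2.2 + 2.62 = 4.82.
Reliability = 4.82 / 5.62 = 0.858.

0.858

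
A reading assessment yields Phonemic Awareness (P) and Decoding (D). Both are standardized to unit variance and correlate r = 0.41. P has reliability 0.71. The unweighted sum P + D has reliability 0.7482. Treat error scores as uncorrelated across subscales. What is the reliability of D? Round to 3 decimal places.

Var(P+D) = 2 + 2·0.41 = 2.820.
True-score variance = ρ_P + ρ_D + 2·0.41, so 0.7482 = (0.71 + ρ_D + 0.82) / 2.820.
ρ_D = 0.7482·2.820 − 0.71 − 0.82 = 0.580.

0.580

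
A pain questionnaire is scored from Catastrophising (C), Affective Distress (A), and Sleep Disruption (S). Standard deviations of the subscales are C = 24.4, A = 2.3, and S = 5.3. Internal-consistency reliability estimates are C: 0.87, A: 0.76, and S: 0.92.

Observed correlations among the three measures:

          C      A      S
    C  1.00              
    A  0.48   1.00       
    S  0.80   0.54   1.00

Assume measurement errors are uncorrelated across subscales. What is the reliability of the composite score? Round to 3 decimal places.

Var(C+A+S) = 24.4² + 2.3² + 5.3² + 2·[24.4·2.3·0.48 + 24.4·5.3·0.80 + 2.3·5.3·0.54] = 628.74 + 273.952 = 902.692.
Because errors are independent across components, Cov(Tᵢ,Tⱼ) = Cov(Xᵢ,Xⱼ); the off-diagonal part of the true-score variance is the same as above.
True-score variance = [24.4²·0.87 + 2.3²·0.76 + 5.3²·0.92] + 273.952 = 547.826 + 273.952 = 821.779.
Reliability = 821.779 / 902.692 = 0.910.

0.910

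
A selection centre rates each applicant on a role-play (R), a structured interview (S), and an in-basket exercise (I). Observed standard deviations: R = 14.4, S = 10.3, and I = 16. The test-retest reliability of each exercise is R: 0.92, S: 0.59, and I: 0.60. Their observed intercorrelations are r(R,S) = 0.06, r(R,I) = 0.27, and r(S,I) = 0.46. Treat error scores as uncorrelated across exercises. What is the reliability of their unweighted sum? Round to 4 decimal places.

Var(R+S+I) = 14.4² + 10.3² + 16² + 2·[14.4·10.3·0.06 + 14.4·16·0.27 + 10.3·16·0.46] = 569.45 + 293.83 = 863.28.
Because errors are independent across components, Cov(Tᵢ,Tⱼ) = Cov(Xᵢ,Xⱼ); the off-diagonal part of the true-score variance is the same as above.
True-score variance = [14.4²·0.92 + 10.3²·0.59 + 16²·0.60] + 293.83 = 406.964 + 293.83 = 700.795.
Reliability = 700.795 / 863.28 = 0.8118.

0.8118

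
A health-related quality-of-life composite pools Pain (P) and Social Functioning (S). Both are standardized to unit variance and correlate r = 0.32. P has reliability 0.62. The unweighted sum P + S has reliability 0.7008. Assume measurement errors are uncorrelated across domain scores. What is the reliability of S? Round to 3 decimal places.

Var(P+S) = 2 + 2·0.32 = 2.640.
True-score variance = ρ_P + ρ_S + 2·0.32, so 0.7008 = (0.62 + ρ_S + 0.64) / 2.640.
ρ_S = 0.7008·2.640 − 0.62 − 0.64 = 0.590.

0.590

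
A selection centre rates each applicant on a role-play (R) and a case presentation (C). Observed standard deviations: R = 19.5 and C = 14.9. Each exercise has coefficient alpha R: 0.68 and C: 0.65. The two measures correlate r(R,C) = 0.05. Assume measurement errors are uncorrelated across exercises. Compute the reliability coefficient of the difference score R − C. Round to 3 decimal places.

0.652

Var(R−C) = 19.5² + 14.9² − 2·19.5·14.9·0.05 = 602.26 − 29.055 = 573.205.
With uncorrelated errors the cross-covariances are all true-score covariance, so they carry over unchanged; only the diagonal terms shrink to ρᵢσᵢ².
True-score variance = [19.5²·0.68 + 14.9²·0.65] − 29.055 = 402.877 − 29.055 = 373.822.
Reliability = 373.822 / 573.205 = 0.652.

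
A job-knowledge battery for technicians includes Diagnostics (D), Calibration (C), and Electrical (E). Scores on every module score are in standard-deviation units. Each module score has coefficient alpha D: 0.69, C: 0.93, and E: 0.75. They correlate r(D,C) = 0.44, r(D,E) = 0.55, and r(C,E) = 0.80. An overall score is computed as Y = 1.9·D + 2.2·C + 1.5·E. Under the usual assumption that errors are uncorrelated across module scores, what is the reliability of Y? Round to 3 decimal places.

Var(Y) = 1.9² + 2.2² + 1.5² + 2·[4.18·0.44 + 2.85·0.55 + 3.3·0.80] = 10.7 + 12.0934 = 22.7934.
Under uncorrelated errors the observed covariances equal the true-score covariances, so only the own-variance terms attenuate.
True-score variance = [1.9²·0.69 + 2.2²·0.93 + 1.5²·0.75] + 12.0934 = 8.6796 + 12.0934 = 20.773.
Reliability = 20.773 / 22.7934 = 0.911.

0.911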